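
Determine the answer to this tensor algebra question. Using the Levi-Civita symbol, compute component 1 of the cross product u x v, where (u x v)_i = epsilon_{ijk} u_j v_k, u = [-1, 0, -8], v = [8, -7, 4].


(u x v)_1 = sum_{j,k} epsilon_{1jk} u_j v_k. Only permutations of (1,2,3) contribute; the two non-zero terms are:
eps_{123} u_2 v_3 = 1 * 0 * 4 = 0
eps_{132} u_3 v_2 = -1 * -8 * -7 = -56
(u x v)_1 = -56

-56


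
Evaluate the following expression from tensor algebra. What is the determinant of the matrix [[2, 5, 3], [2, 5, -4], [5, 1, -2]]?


Expanding along the first row, det(A) = a11*M_11 - a12*M_12 + a13*M_13, where M_1j is the (1,j) minor.
Minor M_11 = 5*-2 - -4*1 = -6
Minor M_12 = 2*-2 - -4*5 = 16
Minor M_13 = 2*1 - 5*5 = -23
det = 2*(-6) - 5*(16) + 3*(-23)
    = -12 - 80 + -69
    = -161

-161


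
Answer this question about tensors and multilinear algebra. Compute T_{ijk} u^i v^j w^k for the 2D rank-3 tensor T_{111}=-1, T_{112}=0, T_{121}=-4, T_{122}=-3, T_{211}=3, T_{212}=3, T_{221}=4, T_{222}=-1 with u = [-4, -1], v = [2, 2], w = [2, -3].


S = sum over i,j,k of T_{ijk} u_i v_j w_k. Expanding all 8 terms:
T_{111}*u_1*v_1*w_1 = -1*-4*2*2 = 16  (running total: 16)
T_{112}*u_1*v_1*w_2 = 0*-4*2*-3 = 0  (running total: 16)
T_{121}*u_1*v_2*w_1 = -4*-4*2*2 = 64  (running total: 80)
T_{122}*u_1*v_2*w_2 = -3*-4*2*-3 = -72  (running total: 8)
T_{211}*u_2*v_1*w_1 = 3*-1*2*2 = -12  (running total: -4)
T_{212}*u_2*v_1*w_2 = 3*-1*2*-3 = 18  (running total: 14)
T_{221}*u_2*v_2*w_1 = 4*-1*2*2 = -16  (running total: -2)
T_{222}*u_2*v_2*w_2 = -1*-1*2*-3 = -6  (running total: -8)
S = -8

-8


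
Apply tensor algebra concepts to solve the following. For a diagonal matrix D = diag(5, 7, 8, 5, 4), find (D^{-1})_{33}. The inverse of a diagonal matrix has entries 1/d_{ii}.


For a diagonal matrix, the inverse has entries (D^{-1})_{ii} = 1/d_{ii}.
The diagonal entries are: d_{11} = 5, d_{22} = 7, d_{33} = 8, d_{44} = 5, d_{55} = 4
We need (D^{-1})_{33} = 1/d_{33} = 1/8 = 1/8

1/8


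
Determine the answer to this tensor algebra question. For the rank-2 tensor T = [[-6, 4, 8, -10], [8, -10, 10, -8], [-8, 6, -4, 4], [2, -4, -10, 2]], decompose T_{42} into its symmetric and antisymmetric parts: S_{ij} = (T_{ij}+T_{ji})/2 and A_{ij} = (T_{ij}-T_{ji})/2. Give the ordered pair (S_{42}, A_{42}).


T_{42} = -4
T_{24} = -8
S_{42} = (-4 + -8)/2 = -12/2 = -6
A_{42} = (-4 - -8)/2 = 4/2 = 2
Check: S + A = -6 + 2 = -4 = T_{42}.

(-6, 2)


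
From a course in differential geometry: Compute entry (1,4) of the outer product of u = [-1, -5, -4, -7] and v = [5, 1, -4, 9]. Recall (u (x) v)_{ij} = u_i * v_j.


The outer product entry T_{ij} = u_i * v_j.
We need i=1, j=4.
u_1 = -1, v_4 = 9
T_{1,4} = -1 * 9 = -9

-9


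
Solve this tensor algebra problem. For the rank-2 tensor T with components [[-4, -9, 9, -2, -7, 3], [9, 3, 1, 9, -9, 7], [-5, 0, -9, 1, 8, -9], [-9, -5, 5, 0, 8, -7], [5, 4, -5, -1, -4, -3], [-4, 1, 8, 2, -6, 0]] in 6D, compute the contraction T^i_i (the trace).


The contraction (trace) of a rank-2 tensor is the sum of its diagonal elements.
Diagonal entries: A[1,1] = -4, A[2,2] = 3, A[3,3] = -9, A[4,4] = 0, A[5,5] = -4, A[6,6] = 0
Tr(A) = -4 + 3 + -9 + 0 + -4 + 0 = -14

-14


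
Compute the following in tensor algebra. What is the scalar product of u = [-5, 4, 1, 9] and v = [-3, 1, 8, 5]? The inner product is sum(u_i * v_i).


The inner product u . v = sum of u_i * v_i.
Term-by-term: -5 * -3, 4 * 1, 1 * 8, 9 * 5
Products: 15, 4, 8, 45
Sum = 15 + 4 + 8 + 45 = 72

72


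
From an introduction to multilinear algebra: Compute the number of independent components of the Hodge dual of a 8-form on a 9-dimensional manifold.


The Hodge dual of a p-form on an n-dimensional manifold is an (n-p)-form.
n = 9, p = 8, so dual degree = 9 - 8 = 1
The number of components is C(n, n-p) = C(9, 1) = 9

9


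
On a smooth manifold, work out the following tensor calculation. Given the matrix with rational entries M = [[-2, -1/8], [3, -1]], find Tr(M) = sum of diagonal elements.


The trace is the sum of diagonal entries.
Diagonal: M[1,1] = -2, M[2,2] = -1
Tr(M) = -2 + -1
Computing step by step:
After adding M[1,1]: -2
After adding M[2,2]: -3
Tr(M) = -3

-3


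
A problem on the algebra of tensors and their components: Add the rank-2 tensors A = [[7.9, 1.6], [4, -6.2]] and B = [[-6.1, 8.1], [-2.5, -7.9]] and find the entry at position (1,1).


Tensor addition is component-wise: (A + B)_{ij} = A_{ij} + B_{ij}.
A_{11} = 7.9
B_{11} = -6.1
(A + B)_{11} = 7.9 + -6.1 = 1.8

1.8


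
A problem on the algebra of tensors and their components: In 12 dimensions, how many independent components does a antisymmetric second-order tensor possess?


A antisymmetric rank-2 tensor in d dimensions has d(d-1)/2 independent components.
d = 12
d(d-1)/2 = 12 * 11 / 2 = 132 / 2 = 66

66


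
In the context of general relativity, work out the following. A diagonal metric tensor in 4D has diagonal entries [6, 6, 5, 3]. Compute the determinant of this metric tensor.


For a diagonal metric, the determinant is the product of diagonal entries.
Diagonal entries: 6, 6, 5, 3
det(g) = 6 * 6 * 5 * 3 = 540

540


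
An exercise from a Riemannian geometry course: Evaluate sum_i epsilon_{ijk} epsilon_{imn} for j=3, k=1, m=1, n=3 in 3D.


Using the identity: epsilon_{ijk} epsilon_{imn} = delta_{jm} delta_{kn} - delta_{jn} delta_{km}.
delta_{31} = 0
delta_{13} = 0
delta_{33} = 1
delta_{11} = 1
Result = 0 * 0 - 1 * 1 = 0 - 1 = -1

-1


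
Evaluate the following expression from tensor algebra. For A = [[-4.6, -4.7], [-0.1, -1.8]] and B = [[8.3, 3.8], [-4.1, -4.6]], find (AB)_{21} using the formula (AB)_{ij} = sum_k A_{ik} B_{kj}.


(AB)_{ij} = sum_k A_{ik} B_{kj}.
For i=2, j=1:
A_{21} * B_{11} = -0.1 * 8.3 = -0.83
A_{22} * B_{21} = -1.8 * -4.1 = 7.38
Sum = -0.83 + 7.38 = 6.55

6.55


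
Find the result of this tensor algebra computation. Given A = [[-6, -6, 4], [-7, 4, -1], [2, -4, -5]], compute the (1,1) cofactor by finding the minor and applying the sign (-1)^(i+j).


To find cofactor C_{11}, delete row 1 and column 1.
The resulting 2x2 submatrix is: [[4, -1], [-4, -5]]
Minor M_{11} = 4*-5 - -1*-4
  = -20 - 4 = -24
Sign = (-1)^(1+1) = (-1)^2 = 1
Cofactor C_{11} = 1 * -24 = -24

-24


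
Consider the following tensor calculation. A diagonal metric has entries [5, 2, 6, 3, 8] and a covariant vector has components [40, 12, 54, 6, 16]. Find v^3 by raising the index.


To raise an index with a diagonal metric: v^i = v_i / g_{ii}.
For index 3: v_3 = 54, g_{33} = 6
v^3 = 54 / 6 = 9

9


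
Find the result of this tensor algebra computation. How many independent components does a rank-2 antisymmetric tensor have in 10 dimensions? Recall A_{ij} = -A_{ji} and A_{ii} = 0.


An antisymmetric rank-2 tensor satisfies A_{ij} = -A_{ji}, so diagonal entries are zero.
The independent components are the upper-triangular entries: C(n, 2) = n(n-1)/2.
n = 10
C(10, 2) = 10 * 9 / 2 = 90 / 2 = 45

45


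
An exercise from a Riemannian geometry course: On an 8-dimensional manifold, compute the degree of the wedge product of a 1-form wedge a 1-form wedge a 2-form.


The degree of a wedge product is the sum of the degrees of the individual forms.
Degrees: 1, 1, 2
Total degree = 1 + 1 + 2 = 4

4


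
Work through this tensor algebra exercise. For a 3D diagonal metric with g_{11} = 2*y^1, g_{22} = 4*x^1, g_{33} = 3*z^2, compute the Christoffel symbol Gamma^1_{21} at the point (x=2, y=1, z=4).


For a diagonal metric, Gamma^k_{ij} = (1/2) g^{kk} (dg_{ik}/dx_j + dg_{jk}/dx_i - dg_{ij}/dx_k).
The metric is diagonal, so g_{ab} = 0 for a != b.
At the given point: g_{11} = 2, g_{22} = 8, g_{33} = 48
g^{11} = 1/2
dg_{21}/dx_1 = 0 (off-diagonal)
dg_{11}/dx_2 = dg_{11}/dx_2 = 2
dg_{21}/dx_1 = 0 (off-diagonal)
Numerator = 0 + 2 - 0 = 2
Gamma^1_{21} = 2 / (2 * 2) = 1/2

1/2


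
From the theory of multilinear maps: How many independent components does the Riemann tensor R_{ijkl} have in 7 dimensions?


The Riemann tensor in d dimensions has d^2(d^2 - 1)/12 independent components.
d = 7, so d^2 = 49
d^2 - 1 = 48
d^2(d^2 - 1) = 49 * 48 = 2352
Divide by 12: 2352 / 12 = 196

196


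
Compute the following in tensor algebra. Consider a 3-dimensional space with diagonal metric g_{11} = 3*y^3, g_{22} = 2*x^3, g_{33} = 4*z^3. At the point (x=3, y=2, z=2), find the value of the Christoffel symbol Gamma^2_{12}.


For a diagonal metric, Gamma^k_{ij} = (1/2) g^{kk} (dg_{ik}/dx_j + dg_{jk}/dx_i - dg_{ij}/dx_k).
The metric is diagonal, so g_{ab} = 0 for a != b.
At the given point: g_{11} = 24, g_{22} = 54, g_{33} = 32
g^{22} = 1/54
dg_{12}/dx_2 = 0 (off-diagonal)
dg_{22}/dx_1 = dg_{22}/dx_1 = 54
dg_{12}/dx_2 = 0 (off-diagonal)
Numerator = 0 + 54 - 0 = 54
Gamma^2_{12} = 54 / (2 * 54) = 1/2

1/2


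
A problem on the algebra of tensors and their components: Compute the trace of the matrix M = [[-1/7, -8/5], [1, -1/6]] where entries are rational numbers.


The trace is the sum of diagonal entries.
Diagonal: M[1,1] = -1/7, M[2,2] = -1/6
Tr(M) = -1/7 + -1/6
Computing step by step:
After adding M[1,1]: -1/7
After adding M[2,2]: -13/42
Tr(M) = -13/42

-13/42


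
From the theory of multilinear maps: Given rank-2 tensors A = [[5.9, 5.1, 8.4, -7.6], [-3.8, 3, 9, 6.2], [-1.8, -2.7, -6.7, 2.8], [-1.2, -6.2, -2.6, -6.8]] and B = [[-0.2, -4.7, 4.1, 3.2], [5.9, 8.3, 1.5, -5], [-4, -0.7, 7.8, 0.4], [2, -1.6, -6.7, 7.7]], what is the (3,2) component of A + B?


Tensor addition is component-wise: (A + B)_{ij} = A_{ij} + B_{ij}.
A_{32} = -2.7
B_{32} = -0.7
(A + B)_{32} = -2.7 + -0.7 = -3.4

-3.4


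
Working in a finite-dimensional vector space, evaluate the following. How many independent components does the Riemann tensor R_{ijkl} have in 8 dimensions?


The Riemann tensor in d dimensions has d^2(d^2 - 1)/12 independent components.
d = 8, so d^2 = 64
d^2 - 1 = 63
d^2(d^2 - 1) = 64 * 63 = 4032
Divide by 12: 4032 / 12 = 336

336


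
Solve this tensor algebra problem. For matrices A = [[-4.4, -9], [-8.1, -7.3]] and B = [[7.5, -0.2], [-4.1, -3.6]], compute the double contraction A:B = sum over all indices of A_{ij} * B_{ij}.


A:B = sum over all i,j of A_{ij} * B_{ij}.
Row 1: -4.4*7.5=-33, -9*-0.2=1.8 => row sum = -31.2
Row 2: -8.1*-4.1=33.21, -7.3*-3.6=26.28 => row sum = 59.49
Total = -31.2 + 59.49 = 28.29

28.29


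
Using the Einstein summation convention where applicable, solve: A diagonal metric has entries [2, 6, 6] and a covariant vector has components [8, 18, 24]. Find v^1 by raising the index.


To raise an index with a diagonal metric: v^i = v_i / g_{ii}.
For index 1: v_1 = 8, g_{11} = 2
v^1 = 8 / 2 = 4

4


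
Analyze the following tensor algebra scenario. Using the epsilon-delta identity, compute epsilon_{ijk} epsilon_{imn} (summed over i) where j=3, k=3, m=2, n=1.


Using the identity: epsilon_{ijk} epsilon_{imn} = delta_{jm} delta_{kn} - delta_{jn} delta_{km}.
delta_{32} = 0
delta_{31} = 0
delta_{31} = 0
delta_{32} = 0
Result = 0 * 0 - 0 * 0 = 0 - 0 = 0

0


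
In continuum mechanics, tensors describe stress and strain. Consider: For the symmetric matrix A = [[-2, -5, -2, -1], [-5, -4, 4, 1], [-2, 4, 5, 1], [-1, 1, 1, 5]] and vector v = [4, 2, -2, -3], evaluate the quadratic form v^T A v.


First compute Av:
(Av)_1 = -2*4 + -5*2 + -2*-2 + -1*-3 = -11
(Av)_2 = -5*4 + -4*2 + 4*-2 + 1*-3 = -39
(Av)_3 = -2*4 + 4*2 + 5*-2 + 1*-3 = -13
(Av)_4 = -1*4 + 1*2 + 1*-2 + 5*-3 = -19
Av = [-11, -39, -13, -19]
Then v^T (Av) = 4*-11 + 2*-39 + -2*-13 + -3*-19
= -44 + -78 + 26 + 57 = -39

-39


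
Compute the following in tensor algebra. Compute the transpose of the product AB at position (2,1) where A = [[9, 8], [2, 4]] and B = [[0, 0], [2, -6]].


(AB)^T_{ij} = (AB)_{ji} = sum_k A_{jk} B_{ki}.
For i=2, j=1 we need (AB)_{12}:
A_{11} * B_{12} = 9 * 0 = 0
A_{12} * B_{22} = 8 * -6 = -48
Sum = 0 + -48 = -48

-48


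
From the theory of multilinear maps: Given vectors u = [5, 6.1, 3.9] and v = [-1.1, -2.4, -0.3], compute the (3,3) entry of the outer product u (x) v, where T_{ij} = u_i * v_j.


The outer product entry T_{ij} = u_i * v_j.
We need i=3, j=3.
u_3 = 3.9, v_3 = -0.3
T_{3,3} = 3.9 * -0.3 = -1.17

-1.17


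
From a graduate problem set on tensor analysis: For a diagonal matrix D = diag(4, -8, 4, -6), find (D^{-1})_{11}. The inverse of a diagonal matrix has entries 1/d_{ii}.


For a diagonal matrix, the inverse has entries (D^{-1})_{ii} = 1/d_{ii}.
The diagonal entries are: d_{11} = 4, d_{22} = -8, d_{33} = 4, d_{44} = -6
We need (D^{-1})_{11} = 1/d_{11} = 1/4 = 1/4

1/4


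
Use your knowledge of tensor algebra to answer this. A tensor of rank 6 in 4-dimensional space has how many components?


The number of components of a rank-r tensor in d dimensions is d^r.
Here d = 4 and r = 6.
4^6 = 4096

4096


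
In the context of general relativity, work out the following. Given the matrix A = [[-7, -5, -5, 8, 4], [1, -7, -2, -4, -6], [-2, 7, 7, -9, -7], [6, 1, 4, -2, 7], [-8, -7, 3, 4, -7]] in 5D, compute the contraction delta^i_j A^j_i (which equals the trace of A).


The contraction (trace) of a rank-2 tensor is the sum of its diagonal elements.
Diagonal entries: A[1,1] = -7, A[2,2] = -7, A[3,3] = 7, A[4,4] = -2, A[5,5] = -7
Tr(A) = -7 + -7 + 7 + -2 + -7 = -16

-16


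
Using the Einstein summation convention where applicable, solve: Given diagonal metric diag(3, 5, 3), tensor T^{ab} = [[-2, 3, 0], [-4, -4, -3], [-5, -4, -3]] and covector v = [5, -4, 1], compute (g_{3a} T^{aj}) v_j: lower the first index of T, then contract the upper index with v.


Step 1: lower the first index. For a diagonal metric, g_{ia} T^{aj} = g_{ii} T^{ij} (no sum on i).
g_{33} = 3
S_3{}^1 = 3 * T^{31} = 3 * -5 = -15
S_3{}^2 = 3 * T^{32} = 3 * -4 = -12
S_3{}^3 = 3 * T^{33} = 3 * -3 = -9
Step 2: contract S_3{}^j with v_j.
S_3{}^1 * v_1 = -15 * 5 = -75
S_3{}^2 * v_2 = -12 * -4 = 48
S_3{}^3 * v_3 = -9 * 1 = -9
Result = -75 + 48 + -9 = -36

-36


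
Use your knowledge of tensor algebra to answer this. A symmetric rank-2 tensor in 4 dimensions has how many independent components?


A symmetric rank-2 tensor in d dimensions has d(d+1)/2 independent components.
d = 4
d(d+1)/2 = 4 * 5 / 2 = 20 / 2 = 10

10


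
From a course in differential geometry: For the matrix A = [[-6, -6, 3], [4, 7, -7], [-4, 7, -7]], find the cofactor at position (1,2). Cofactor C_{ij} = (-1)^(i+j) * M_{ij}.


To find cofactor C_{12}, delete row 1 and column 2.
The resulting 2x2 submatrix is: [[4, -7], [-4, -7]]
Minor M_{12} = 4*-7 - -7*-4
  = -28 - 28 = -56
Sign = (-1)^(1+2) = (-1)^3 = -1
Cofactor C_{12} = -1 * -56 = 56

56


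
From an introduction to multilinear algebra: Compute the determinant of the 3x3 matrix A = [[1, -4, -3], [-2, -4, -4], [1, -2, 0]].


Expanding along the first row, det(A) = a11*M_11 - a12*M_12 + a13*M_13, where M_1j is the (1,j) minor.
Minor M_11 = -4*0 - -4*-2 = -8
Minor M_12 = -2*0 - -4*1 = 4
Minor M_13 = -2*-2 - -4*1 = 8
det = 1*(-8) - -4*(4) + -3*(8)
    = -8 - -16 + -24
    = -16

-16


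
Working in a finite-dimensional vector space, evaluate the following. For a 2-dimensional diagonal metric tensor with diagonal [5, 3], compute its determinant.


For a diagonal metric, the determinant is the product of diagonal entries.
Diagonal entries: 5, 3
det(g) = 5 * 3 = 15

15


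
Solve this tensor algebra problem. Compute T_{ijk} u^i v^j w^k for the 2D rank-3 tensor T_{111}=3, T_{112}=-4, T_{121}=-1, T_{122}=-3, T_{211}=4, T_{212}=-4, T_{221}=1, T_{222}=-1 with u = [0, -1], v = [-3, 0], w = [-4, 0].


S = sum over i,j,k of T_{ijk} u_i v_j w_k. Expanding all 8 terms:
T_{111}*u_1*v_1*w_1 = 3*0*-3*-4 = 0  (running total: 0)
T_{112}*u_1*v_1*w_2 = -4*0*-3*0 = 0  (running total: 0)
T_{121}*u_1*v_2*w_1 = -1*0*0*-4 = 0  (running total: 0)
T_{122}*u_1*v_2*w_2 = -3*0*0*0 = 0  (running total: 0)
T_{211}*u_2*v_1*w_1 = 4*-1*-3*-4 = -48  (running total: -48)
T_{212}*u_2*v_1*w_2 = -4*-1*-3*0 = 0  (running total: -48)
T_{221}*u_2*v_2*w_1 = 1*-1*0*-4 = 0  (running total: -48)
T_{222}*u_2*v_2*w_2 = -1*-1*0*0 = 0  (running total: -48)
S = -48

-48


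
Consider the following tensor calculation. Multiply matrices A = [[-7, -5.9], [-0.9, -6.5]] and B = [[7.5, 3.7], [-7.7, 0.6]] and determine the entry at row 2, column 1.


(AB)_{ij} = sum_k A_{ik} B_{kj}.
For i=2, j=1:
A_{21} * B_{11} = -0.9 * 7.5 = -6.75
A_{22} * B_{21} = -6.5 * -7.7 = 50.05
Sum = -6.75 + 50.05 = 43.3

43.3


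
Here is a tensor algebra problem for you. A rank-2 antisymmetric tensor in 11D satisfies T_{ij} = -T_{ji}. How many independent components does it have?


An antisymmetric rank-2 tensor satisfies A_{ij} = -A_{ji}, so diagonal entries are zero.
The independent components are the upper-triangular entries: C(n, 2) = n(n-1)/2.
n = 11
C(11, 2) = 11 * 10 / 2 = 110 / 2 = 55

55


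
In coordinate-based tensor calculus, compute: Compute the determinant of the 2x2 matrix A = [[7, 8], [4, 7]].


For a 2x2 matrix [[a, b], [c, d]], det = a*d - b*c.
a = 7, b = 8, c = 4, d = 7
a*d = 7 * 7 = 49
b*c = 8 * 4 = 32
det = 49 - 32 = 17

17


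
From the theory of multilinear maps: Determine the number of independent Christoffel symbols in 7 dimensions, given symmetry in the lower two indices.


Christoffel symbols Gamma^k_{ij} are symmetric in i,j, so there are d * d(d+1)/2 independent symbols.
d = 7
d(d+1)/2 = 7 * 8 / 2 = 28
Total = 7 * 28 = 196

196


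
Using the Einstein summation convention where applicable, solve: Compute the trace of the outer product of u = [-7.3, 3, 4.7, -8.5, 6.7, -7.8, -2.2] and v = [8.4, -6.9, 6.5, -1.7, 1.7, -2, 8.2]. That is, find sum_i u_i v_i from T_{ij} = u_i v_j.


The outer product gives T_{ij} = u_i v_j.
The trace (contraction) is Tr(T) = sum_i T_{ii} = sum_i u_i v_i.
Diagonal entries:
T_{11} = u_1 * v_1 = -7.3 * 8.4 = -61.32
T_{22} = u_2 * v_2 = 3 * -6.9 = -20.7
T_{33} = u_3 * v_3 = 4.7 * 6.5 = 30.55
T_{44} = u_4 * v_4 = -8.5 * -1.7 = 14.45
T_{55} = u_5 * v_5 = 6.7 * 1.7 = 11.39
T_{66} = u_6 * v_6 = -7.8 * -2 = 15.6
T_{77} = u_7 * v_7 = -2.2 * 8.2 = -18.04
Tr(T) = -61.32 + -20.7 + 30.55 + 14.45 + 11.39 + 15.6 + -18.04 = -28.07

-28.07


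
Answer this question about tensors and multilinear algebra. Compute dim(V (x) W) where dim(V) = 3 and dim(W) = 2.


The dimension of a tensor product is the product of dimensions.
dim(V) = 3, dim(W) = 2
dim(V (x) W) = 3 * 2 = 6

6


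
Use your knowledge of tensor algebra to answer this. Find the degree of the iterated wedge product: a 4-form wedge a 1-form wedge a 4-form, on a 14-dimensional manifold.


The degree of a wedge product is the sum of the degrees of the individual forms.
Degrees: 4, 1, 4
Total degree = 4 + 1 + 4 = 9

9


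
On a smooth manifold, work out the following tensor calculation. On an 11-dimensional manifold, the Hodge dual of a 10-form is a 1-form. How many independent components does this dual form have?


The Hodge dual of a p-form on an n-dimensional manifold is an (n-p)-form.
n = 11, p = 10, so dual degree = 11 - 10 = 1
The number of components is C(n, n-p) = C(11, 1) = 11

11


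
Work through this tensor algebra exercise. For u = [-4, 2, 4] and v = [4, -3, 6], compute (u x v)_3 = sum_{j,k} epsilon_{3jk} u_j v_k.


(u x v)_3 = sum_{j,k} epsilon_{3jk} u_j v_k. Only permutations of (1,2,3) contribute; the two non-zero terms are:
eps_{312} u_1 v_2 = 1 * -4 * -3 = 12
eps_{321} u_2 v_1 = -1 * 2 * 4 = -8
(u x v)_3 = 4

4


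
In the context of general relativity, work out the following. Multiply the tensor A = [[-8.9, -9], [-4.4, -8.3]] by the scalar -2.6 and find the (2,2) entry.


Scalar multiplication: (cA)_{ij} = c * A_{ij}.
c = -2.6
A_{22} = -8.3
(cA)_{22} = -2.6 * -8.3 = 21.58

21.58


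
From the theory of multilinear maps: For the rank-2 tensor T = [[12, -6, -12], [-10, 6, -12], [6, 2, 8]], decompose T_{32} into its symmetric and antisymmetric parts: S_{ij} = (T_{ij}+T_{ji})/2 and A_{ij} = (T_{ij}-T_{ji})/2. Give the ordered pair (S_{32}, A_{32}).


T_{32} = 2
T_{23} = -12
S_{32} = (2 + -12)/2 = -10/2 = -5
A_{32} = (2 - -12)/2 = 14/2 = 7
Check: S + A = -5 + 7 = 2 = T_{32}.

(-5, 7)


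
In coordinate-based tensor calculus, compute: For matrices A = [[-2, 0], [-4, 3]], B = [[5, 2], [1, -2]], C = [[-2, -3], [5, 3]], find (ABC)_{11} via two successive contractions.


(ABC)_{11} = sum_m (AB)_{1m} C_{m1}. First compute row 1 of AB.
(AB)_{11} = -2*5 + 0*1 = -10
(AB)_{12} = -2*2 + 0*-2 = -4
Now contract with column 1 of C:
(AB)_{11} * C_{11} = -10 * -2 = 20
(AB)_{12} * C_{21} = -4 * 5 = -20
(ABC)_{11} = 20 + -20 = 0

0


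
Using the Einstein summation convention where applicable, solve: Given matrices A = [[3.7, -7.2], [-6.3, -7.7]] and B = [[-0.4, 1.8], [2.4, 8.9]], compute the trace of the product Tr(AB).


Tr(AB) = sum_i (AB)_{ii} where (AB)_{ii} = sum_k A_{ik} B_{ki}.
(AB)_{11} = 3.7*-0.4 + -7.2*2.4 = -18.76
(AB)_{22} = -6.3*1.8 + -7.7*8.9 = -79.87
Tr(AB) = -18.76 + -79.87 = -98.63

-98.63


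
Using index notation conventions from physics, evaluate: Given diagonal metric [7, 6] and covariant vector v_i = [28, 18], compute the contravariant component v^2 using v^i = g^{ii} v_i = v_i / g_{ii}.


To raise an index with a diagonal metric: v^i = v_i / g_{ii}.
For index 2: v_2 = 18, g_{22} = 6
v^2 = 18 / 6 = 3

3


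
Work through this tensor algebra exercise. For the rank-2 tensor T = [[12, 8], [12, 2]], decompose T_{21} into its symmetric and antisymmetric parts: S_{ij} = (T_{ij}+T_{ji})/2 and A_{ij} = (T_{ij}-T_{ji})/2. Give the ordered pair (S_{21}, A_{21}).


T_{21} = 12
T_{12} = 8
S_{21} = (12 + 8)/2 = 20/2 = 10
A_{21} = (12 - 8)/2 = 4/2 = 2
Check: S + A = 10 + 2 = 12 = T_{21}.

(10, 2)


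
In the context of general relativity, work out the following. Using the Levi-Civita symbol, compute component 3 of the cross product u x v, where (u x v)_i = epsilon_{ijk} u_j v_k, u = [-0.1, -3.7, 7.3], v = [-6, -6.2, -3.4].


(u x v)_3 = sum_{j,k} epsilon_{3jk} u_j v_k. Only permutations of (1,2,3) contribute; the two non-zero terms are:
eps_{312} u_1 v_2 = 1 * -0.1 * -6.2 = 0.62
eps_{321} u_2 v_1 = -1 * -3.7 * -6 = -22.2
(u x v)_3 = -21.58

-21.58


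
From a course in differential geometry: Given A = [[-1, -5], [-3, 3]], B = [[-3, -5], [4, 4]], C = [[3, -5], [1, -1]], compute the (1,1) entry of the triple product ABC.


(ABC)_{11} = sum_m (AB)_{1m} C_{m1}. First compute row 1 of AB.
(AB)_{11} = -1*-3 + -5*4 = -17
(AB)_{12} = -1*-5 + -5*4 = -15
Now contract with column 1 of C:
(AB)_{11} * C_{11} = -17 * 3 = -51
(AB)_{12} * C_{21} = -15 * 1 = -15
(ABC)_{11} = -51 + -15 = -66

-66


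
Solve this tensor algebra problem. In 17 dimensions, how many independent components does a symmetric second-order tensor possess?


A symmetric rank-2 tensor in d dimensions has d(d+1)/2 independent components.
d = 17
d(d+1)/2 = 17 * 18 / 2 = 306 / 2 = 153

153


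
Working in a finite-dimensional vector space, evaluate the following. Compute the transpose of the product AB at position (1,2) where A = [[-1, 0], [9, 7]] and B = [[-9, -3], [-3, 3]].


(AB)^T_{ij} = (AB)_{ji} = sum_k A_{jk} B_{ki}.
For i=1, j=2 we need (AB)_{21}:
A_{21} * B_{11} = 9 * -9 = -81
A_{22} * B_{21} = 7 * -3 = -21
Sum = -81 + -21 = -102

-102


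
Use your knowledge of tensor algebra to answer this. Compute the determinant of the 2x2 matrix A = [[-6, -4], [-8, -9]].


For a 2x2 matrix [[a, b], [c, d]], det = a*d - b*c.
a = -6, b = -4, c = -8, d = -9
a*d = -6 * -9 = 54
b*c = -4 * -8 = 32
det = 54 - 32 = 22

22


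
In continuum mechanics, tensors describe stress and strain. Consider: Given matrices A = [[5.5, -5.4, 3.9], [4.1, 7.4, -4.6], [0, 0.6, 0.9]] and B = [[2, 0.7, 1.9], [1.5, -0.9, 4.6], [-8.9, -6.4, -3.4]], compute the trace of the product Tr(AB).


Tr(AB) = sum_i (AB)_{ii} where (AB)_{ii} = sum_k A_{ik} B_{ki}.
(AB)_{11} = 5.5*2 + -5.4*1.5 + 3.9*-8.9 = -31.81
(AB)_{22} = 4.1*0.7 + 7.4*-0.9 + -4.6*-6.4 = 25.65
(AB)_{33} = 0*1.9 + 0.6*4.6 + 0.9*-3.4 = -0.3
Tr(AB) = -31.81 + 25.65 + -0.3 = -6.46

-6.46


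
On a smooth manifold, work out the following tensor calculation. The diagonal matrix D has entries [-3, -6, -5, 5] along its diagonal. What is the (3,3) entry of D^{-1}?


For a diagonal matrix, the inverse has entries (D^{-1})_{ii} = 1/d_{ii}.
The diagonal entries are: d_{11} = -3, d_{22} = -6, d_{33} = -5, d_{44} = 5
We need (D^{-1})_{33} = 1/d_{33} = 1/-5 = -1/5

-1/5


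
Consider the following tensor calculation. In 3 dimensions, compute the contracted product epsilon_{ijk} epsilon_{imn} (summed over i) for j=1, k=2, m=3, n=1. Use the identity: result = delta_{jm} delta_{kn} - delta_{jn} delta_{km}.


Using the identity: epsilon_{ijk} epsilon_{imn} = delta_{jm} delta_{kn} - delta_{jn} delta_{km}.
delta_{13} = 0
delta_{21} = 0
delta_{11} = 1
delta_{23} = 0
Result = 0 * 0 - 1 * 0 = 0 - 0 = 0

0


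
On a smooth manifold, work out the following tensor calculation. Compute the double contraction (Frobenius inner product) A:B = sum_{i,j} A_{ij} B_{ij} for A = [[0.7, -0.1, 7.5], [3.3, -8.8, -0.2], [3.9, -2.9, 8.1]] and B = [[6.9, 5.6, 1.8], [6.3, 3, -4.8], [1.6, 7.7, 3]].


A:B = sum over all i,j of A_{ij} * B_{ij}.
Row 1: 0.7*6.9=4.83, -0.1*5.6=-0.56, 7.5*1.8=13.5 => row sum = 17.77
Row 2: 3.3*6.3=20.79, -8.8*3=-26.4, -0.2*-4.8=0.96 => row sum = -4.65
Row 3: 3.9*1.6=6.24, -2.9*7.7=-22.33, 8.1*3=24.3 => row sum = 8.21
Total = 17.77 + -4.65 + 8.21 = 21.33

21.33


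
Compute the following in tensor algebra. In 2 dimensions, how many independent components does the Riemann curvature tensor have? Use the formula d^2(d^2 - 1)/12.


The Riemann tensor in d dimensions has d^2(d^2 - 1)/12 independent components.
d = 2, so d^2 = 4
d^2 - 1 = 3
d^2(d^2 - 1) = 4 * 3 = 12
Divide by 12: 12 / 12 = 1

1


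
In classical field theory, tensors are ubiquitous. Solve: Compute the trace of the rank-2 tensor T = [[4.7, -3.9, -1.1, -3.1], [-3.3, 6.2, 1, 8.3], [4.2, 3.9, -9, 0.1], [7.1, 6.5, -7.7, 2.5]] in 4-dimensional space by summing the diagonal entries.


The contraction (trace) of a rank-2 tensor is the sum of its diagonal elements.
Diagonal entries: A[1,1] = 4.7, A[2,2] = 6.2, A[3,3] = -9, A[4,4] = 2.5
Tr(A) = 4.7 + 6.2 + -9 + 2.5 = 4.4

4.4


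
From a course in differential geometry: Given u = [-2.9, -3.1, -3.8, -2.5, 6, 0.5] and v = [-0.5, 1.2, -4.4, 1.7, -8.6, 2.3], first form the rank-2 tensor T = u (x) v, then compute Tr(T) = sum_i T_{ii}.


The outer product gives T_{ij} = u_i v_j.
The trace (contraction) is Tr(T) = sum_i T_{ii} = sum_i u_i v_i.
Diagonal entries:
T_{11} = u_1 * v_1 = -2.9 * -0.5 = 1.45
T_{22} = u_2 * v_2 = -3.1 * 1.2 = -3.72
T_{33} = u_3 * v_3 = -3.8 * -4.4 = 16.72
T_{44} = u_4 * v_4 = -2.5 * 1.7 = -4.25
T_{55} = u_5 * v_5 = 6 * -8.6 = -51.6
T_{66} = u_6 * v_6 = 0.5 * 2.3 = 1.15
Tr(T) = 1.45 + -3.72 + 16.72 + -4.25 + -51.6 + 1.15 = -40.25

-40.25


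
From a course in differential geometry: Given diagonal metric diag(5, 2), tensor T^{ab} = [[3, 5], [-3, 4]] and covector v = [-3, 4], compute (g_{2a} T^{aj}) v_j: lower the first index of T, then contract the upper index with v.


Step 1: lower the first index. For a diagonal metric, g_{ia} T^{aj} = g_{ii} T^{ij} (no sum on i).
g_{22} = 2
S_2{}^1 = 2 * T^{21} = 2 * -3 = -6
S_2{}^2 = 2 * T^{22} = 2 * 4 = 8
Step 2: contract S_2{}^j with v_j.
S_2{}^1 * v_1 = -6 * -3 = 18
S_2{}^2 * v_2 = 8 * 4 = 32
Result = 18 + 32 = 50

50


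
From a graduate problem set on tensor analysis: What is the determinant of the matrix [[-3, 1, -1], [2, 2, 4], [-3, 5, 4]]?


Expanding along the first row, det(A) = a11*M_11 - a12*M_12 + a13*M_13, where M_1j is the (1,j) minor.
Minor M_11 = 2*4 - 4*5 = -12
Minor M_12 = 2*4 - 4*-3 = 20
Minor M_13 = 2*5 - 2*-3 = 16
det = -3*(-12) - 1*(20) + -1*(16)
    = 36 - 20 + -16
    = 0

0


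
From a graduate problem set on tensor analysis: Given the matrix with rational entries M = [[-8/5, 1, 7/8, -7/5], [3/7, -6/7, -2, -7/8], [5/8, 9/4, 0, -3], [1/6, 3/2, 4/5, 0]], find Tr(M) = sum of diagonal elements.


The trace is the sum of diagonal entries.
Diagonal: M[1,1] = -8/5, M[2,2] = -6/7, M[3,3] = 0, M[4,4] = 0
Tr(M) = -8/5 + -6/7 + 0 + 0
Computing step by step:
After adding M[1,1]: -8/5
After adding M[2,2]: -86/35
After adding M[3,3]: -86/35
After adding M[4,4]: -86/35
Tr(M) = -86/35

-86/35


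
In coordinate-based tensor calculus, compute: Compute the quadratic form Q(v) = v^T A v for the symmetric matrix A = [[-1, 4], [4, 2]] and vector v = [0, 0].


First compute Av:
(Av)_1 = -1*0 + 4*0 = 0
(Av)_2 = 4*0 + 2*0 = 0
Av = [0, 0]
Then v^T (Av) = 0*0 + 0*0
= 0 + 0 = 0

0


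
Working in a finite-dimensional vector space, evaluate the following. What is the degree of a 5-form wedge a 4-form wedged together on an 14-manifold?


The degree of a wedge product is the sum of the degrees of the individual forms.
Degrees: 5, 4
Total degree = 5 + 4 = 9

9


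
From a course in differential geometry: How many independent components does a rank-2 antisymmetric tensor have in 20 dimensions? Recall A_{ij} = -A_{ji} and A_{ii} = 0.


An antisymmetric rank-2 tensor satisfies A_{ij} = -A_{ji}, so diagonal entries are zero.
The independent components are the upper-triangular entries: C(n, 2) = n(n-1)/2.
n = 20
C(20, 2) = 20 * 19 / 2 = 380 / 2 = 190

190


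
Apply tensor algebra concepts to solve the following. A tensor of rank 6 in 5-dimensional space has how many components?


The number of components of a rank-r tensor in d dimensions is d^r.
Here d = 5 and r = 6.
5^6 = 15625

15625


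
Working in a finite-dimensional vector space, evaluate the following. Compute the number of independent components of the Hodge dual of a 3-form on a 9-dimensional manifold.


The Hodge dual of a p-form on an n-dimensional manifold is an (n-p)-form.
n = 9, p = 3, so dual degree = 9 - 3 = 6
The number of components is C(n, n-p) = C(9, 6) = 84

84


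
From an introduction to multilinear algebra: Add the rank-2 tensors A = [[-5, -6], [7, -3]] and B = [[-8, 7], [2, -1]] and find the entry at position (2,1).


Tensor addition is component-wise: (A + B)_{ij} = A_{ij} + B_{ij}.
A_{21} = 7
B_{21} = 2
(A + B)_{21} = 7 + 2 = 9

9


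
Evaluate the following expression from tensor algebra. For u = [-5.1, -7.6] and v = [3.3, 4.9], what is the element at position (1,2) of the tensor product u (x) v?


The outer product entry T_{ij} = u_i * v_j.
We need i=1, j=2.
u_1 = -5.1, v_2 = 4.9
T_{1,2} = -5.1 * 4.9 = -24.99

-24.99


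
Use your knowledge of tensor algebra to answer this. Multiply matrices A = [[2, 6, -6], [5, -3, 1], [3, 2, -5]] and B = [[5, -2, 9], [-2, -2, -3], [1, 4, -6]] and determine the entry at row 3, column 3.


(AB)_{ij} = sum_k A_{ik} B_{kj}.
For i=3, j=3:
A_{31} * B_{13} = 3 * 9 = 27
A_{32} * B_{23} = 2 * -3 = -6
A_{33} * B_{33} = -5 * -6 = 30
Sum = 27 + -6 + 30 = 51

51


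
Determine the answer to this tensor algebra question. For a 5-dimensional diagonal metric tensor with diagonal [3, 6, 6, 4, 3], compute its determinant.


For a diagonal metric, the determinant is the product of diagonal entries.
Diagonal entries: 3, 6, 6, 4, 3
det(g) = 3 * 6 * 6 * 4 * 3 = 1296

1296


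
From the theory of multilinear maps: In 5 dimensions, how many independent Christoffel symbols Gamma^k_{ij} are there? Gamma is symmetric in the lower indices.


Christoffel symbols Gamma^k_{ij} are symmetric in i,j, so there are d * d(d+1)/2 independent symbols.
d = 5
d(d+1)/2 = 5 * 6 / 2 = 15
Total = 5 * 15 = 75

75


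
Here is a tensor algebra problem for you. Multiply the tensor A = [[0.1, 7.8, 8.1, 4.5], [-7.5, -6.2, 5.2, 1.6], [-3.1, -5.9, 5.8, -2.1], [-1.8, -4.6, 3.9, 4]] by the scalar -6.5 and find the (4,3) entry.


Scalar multiplication: (cA)_{ij} = c * A_{ij}.
c = -6.5
A_{43} = 3.9
(cA)_{43} = -6.5 * 3.9 = -25.35

-25.35


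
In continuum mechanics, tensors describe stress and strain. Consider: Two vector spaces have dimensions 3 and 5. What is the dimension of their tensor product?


The dimension of a tensor product is the product of dimensions.
dim(V) = 3, dim(W) = 5
dim(V (x) W) = 3 * 5 = 15

15


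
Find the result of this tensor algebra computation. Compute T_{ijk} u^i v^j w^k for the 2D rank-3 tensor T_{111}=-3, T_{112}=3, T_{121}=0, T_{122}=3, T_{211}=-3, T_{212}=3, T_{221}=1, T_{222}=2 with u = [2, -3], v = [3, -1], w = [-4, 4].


S = sum over i,j,k of T_{ijk} u_i v_j w_k. Expanding all 8 terms:
T_{111}*u_1*v_1*w_1 = -3*2*3*-4 = 72  (running total: 72)
T_{112}*u_1*v_1*w_2 = 3*2*3*4 = 72  (running total: 144)
T_{121}*u_1*v_2*w_1 = 0*2*-1*-4 = 0  (running total: 144)
T_{122}*u_1*v_2*w_2 = 3*2*-1*4 = -24  (running total: 120)
T_{211}*u_2*v_1*w_1 = -3*-3*3*-4 = -108  (running total: 12)
T_{212}*u_2*v_1*w_2 = 3*-3*3*4 = -108  (running total: -96)
T_{221}*u_2*v_2*w_1 = 1*-3*-1*-4 = -12  (running total: -108)
T_{222}*u_2*v_2*w_2 = 2*-3*-1*4 = 24  (running total: -84)
S = -84

-84


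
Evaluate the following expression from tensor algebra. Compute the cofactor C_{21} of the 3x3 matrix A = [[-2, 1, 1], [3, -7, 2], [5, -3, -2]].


To find cofactor C_{21}, delete row 2 and column 1.
The resulting 2x2 submatrix is: [[1, 1], [-3, -2]]
Minor M_{21} = 1*-2 - 1*-3
  = -2 - -3 = 1
Sign = (-1)^(2+1) = (-1)^3 = -1
Cofactor C_{21} = -1 * 1 = -1

-1


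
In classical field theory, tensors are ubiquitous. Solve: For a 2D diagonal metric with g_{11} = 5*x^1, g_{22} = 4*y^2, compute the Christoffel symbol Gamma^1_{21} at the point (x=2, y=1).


For a diagonal metric, Gamma^k_{ij} = (1/2) g^{kk} (dg_{ik}/dx_j + dg_{jk}/dx_i - dg_{ij}/dx_k).
The metric is diagonal, so g_{ab} = 0 for a != b.
At the given point: g_{11} = 10, g_{22} = 4
g^{11} = 1/10
dg_{21}/dx_1 = 0 (off-diagonal)
dg_{11}/dx_2 = dg_{11}/dx_2 = 0
dg_{21}/dx_1 = 0 (off-diagonal)
Numerator = 0 + 0 - 0 = 0
Gamma^1_{21} = 0 / (2 * 10) = 0

0


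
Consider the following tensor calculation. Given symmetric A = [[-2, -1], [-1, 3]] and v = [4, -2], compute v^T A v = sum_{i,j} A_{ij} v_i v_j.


First compute Av:
(Av)_1 = -2*4 + -1*-2 = -6
(Av)_2 = -1*4 + 3*-2 = -10
Av = [-6, -10]
Then v^T (Av) = 4*-6 + -2*-10
= -24 + 20 = -4

-4


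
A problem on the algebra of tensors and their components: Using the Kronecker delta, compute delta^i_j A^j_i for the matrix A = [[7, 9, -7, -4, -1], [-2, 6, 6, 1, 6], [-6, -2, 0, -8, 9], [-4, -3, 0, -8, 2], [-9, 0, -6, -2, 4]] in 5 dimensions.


The contraction (trace) of a rank-2 tensor is the sum of its diagonal elements.
Diagonal entries: A[1,1] = 7, A[2,2] = 6, A[3,3] = 0, A[4,4] = -8, A[5,5] = 4
Tr(A) = 7 + 6 + 0 + -8 + 4 = 9

9


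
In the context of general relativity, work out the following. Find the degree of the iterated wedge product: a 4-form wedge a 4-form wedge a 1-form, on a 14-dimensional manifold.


The degree of a wedge product is the sum of the degrees of the individual forms.
Degrees: 4, 4, 1
Total degree = 4 + 4 + 1 = 9

9


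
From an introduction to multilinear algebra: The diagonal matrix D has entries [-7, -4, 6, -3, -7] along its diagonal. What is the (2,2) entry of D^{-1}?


For a diagonal matrix, the inverse has entries (D^{-1})_{ii} = 1/d_{ii}.
The diagonal entries are: d_{11} = -7, d_{22} = -4, d_{33} = 6, d_{44} = -3, d_{55} = -7
We need (D^{-1})_{22} = 1/d_{22} = 1/-4 = -1/4

-1/4


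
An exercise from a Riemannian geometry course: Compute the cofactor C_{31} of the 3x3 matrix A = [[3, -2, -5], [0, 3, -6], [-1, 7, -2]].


To find cofactor C_{31}, delete row 3 and column 1.
The resulting 2x2 submatrix is: [[-2, -5], [3, -6]]
Minor M_{31} = -2*-6 - -5*3
  = 12 - -15 = 27
Sign = (-1)^(3+1) = (-1)^4 = 1
Cofactor C_{31} = 1 * 27 = 27

27


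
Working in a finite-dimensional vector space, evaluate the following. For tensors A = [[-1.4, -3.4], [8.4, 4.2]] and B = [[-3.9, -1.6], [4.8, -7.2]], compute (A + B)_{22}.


Tensor addition is component-wise: (A + B)_{ij} = A_{ij} + B_{ij}.
A_{22} = 4.2
B_{22} = -7.2
(A + B)_{22} = 4.2 + -7.2 = -3

-3


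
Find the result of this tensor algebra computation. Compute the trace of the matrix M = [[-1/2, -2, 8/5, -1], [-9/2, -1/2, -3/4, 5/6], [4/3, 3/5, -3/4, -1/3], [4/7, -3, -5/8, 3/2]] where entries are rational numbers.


The trace is the sum of diagonal entries.
Diagonal: M[1,1] = -1/2, M[2,2] = -1/2, M[3,3] = -3/4, M[4,4] = 3/2
Tr(M) = -1/2 + -1/2 + -3/4 + 3/2
Computing step by step:
After adding M[1,1]: -1/2
After adding M[2,2]: -1
After adding M[3,3]: -7/4
After adding M[4,4]: -1/4
Tr(M) = -1/4

-1/4


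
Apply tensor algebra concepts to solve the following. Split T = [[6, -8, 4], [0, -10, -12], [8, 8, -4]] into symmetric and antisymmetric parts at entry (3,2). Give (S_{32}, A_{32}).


T_{32} = 8
T_{23} = -12
S_{32} = (8 + -12)/2 = -4/2 = -2
A_{32} = (8 - -12)/2 = 20/2 = 10
Check: S + A = -2 + 10 = 8 = T_{32}.

(-2, 10)


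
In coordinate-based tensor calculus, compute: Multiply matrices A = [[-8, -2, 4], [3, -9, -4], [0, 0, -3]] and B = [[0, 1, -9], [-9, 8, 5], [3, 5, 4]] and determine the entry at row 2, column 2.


(AB)_{ij} = sum_k A_{ik} B_{kj}.
For i=2, j=2:
A_{21} * B_{12} = 3 * 1 = 3
A_{22} * B_{22} = -9 * 8 = -72
A_{23} * B_{32} = -4 * 5 = -20
Sum = 3 + -72 + -20 = -89

-89


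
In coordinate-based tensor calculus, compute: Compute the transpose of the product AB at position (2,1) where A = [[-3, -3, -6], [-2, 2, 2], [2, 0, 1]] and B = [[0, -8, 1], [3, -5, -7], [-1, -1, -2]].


(AB)^T_{ij} = (AB)_{ji} = sum_k A_{jk} B_{ki}.
For i=2, j=1 we need (AB)_{12}:
A_{11} * B_{12} = -3 * -8 = 24
A_{12} * B_{22} = -3 * -5 = 15
A_{13} * B_{32} = -6 * -1 = 6
Sum = 24 + 15 + 6 = 45

45


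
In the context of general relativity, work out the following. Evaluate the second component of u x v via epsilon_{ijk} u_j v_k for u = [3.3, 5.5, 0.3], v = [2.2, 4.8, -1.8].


(u x v)_2 = sum_{j,k} epsilon_{2jk} u_j v_k. Only permutations of (1,2,3) contribute; the two non-zero terms are:
eps_{213} u_1 v_3 = -1 * 3.3 * -1.8 = 5.94
eps_{231} u_3 v_1 = 1 * 0.3 * 2.2 = 0.66
(u x v)_2 = 6.6

6.6


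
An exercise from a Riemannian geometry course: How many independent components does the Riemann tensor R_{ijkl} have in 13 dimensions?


The Riemann tensor in d dimensions has d^2(d^2 - 1)/12 independent components.
d = 13, so d^2 = 169
d^2 - 1 = 168
d^2(d^2 - 1) = 169 * 168 = 28392
Divide by 12: 28392 / 12 = 2366

2366


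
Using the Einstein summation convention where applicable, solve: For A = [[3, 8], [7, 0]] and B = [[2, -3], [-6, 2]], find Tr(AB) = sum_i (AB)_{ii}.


Tr(AB) = sum_i (AB)_{ii} where (AB)_{ii} = sum_k A_{ik} B_{ki}.
(AB)_{11} = 3*2 + 8*-6 = -42
(AB)_{22} = 7*-3 + 0*2 = -21
Tr(AB) = -42 + -21 = -63

-63


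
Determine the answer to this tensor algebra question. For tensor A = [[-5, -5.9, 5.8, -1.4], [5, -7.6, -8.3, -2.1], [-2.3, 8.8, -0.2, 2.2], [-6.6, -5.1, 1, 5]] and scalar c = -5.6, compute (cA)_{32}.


Scalar multiplication: (cA)_{ij} = c * A_{ij}.
c = -5.6
A_{32} = 8.8
(cA)_{32} = -5.6 * 8.8 = -49.28

-49.28


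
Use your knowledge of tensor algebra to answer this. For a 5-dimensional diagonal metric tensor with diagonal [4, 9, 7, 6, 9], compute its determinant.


For a diagonal metric, the determinant is the product of diagonal entries.
Diagonal entries: 4, 9, 7, 6, 9
det(g) = 4 * 9 * 7 * 6 * 9 = 13608

13608


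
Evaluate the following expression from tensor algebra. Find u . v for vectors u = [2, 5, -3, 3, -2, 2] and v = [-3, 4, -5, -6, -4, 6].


The inner product u . v = sum of u_i * v_i.
Term-by-term: 2 * -3, 5 * 4, -3 * -5, 3 * -6, -2 * -4, 2 * 6
Products: -6, 20, 15, -18, 8, 12
Sum = -6 + 20 + 15 + -18 + 8 + 12 = 31

31


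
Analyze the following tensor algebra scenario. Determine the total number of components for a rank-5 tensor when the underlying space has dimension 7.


The number of components of a rank-r tensor in d dimensions is d^r.
Here d = 7 and r = 5.
7^5 = 16807

16807


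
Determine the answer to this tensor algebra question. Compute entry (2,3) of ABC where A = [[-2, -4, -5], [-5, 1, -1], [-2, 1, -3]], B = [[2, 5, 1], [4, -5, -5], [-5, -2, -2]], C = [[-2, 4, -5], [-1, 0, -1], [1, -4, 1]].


(ABC)_{23} = sum_m (AB)_{2m} C_{m3}. First compute row 2 of AB.
(AB)_{21} = -5*2 + 1*4 + -1*-5 = -1
(AB)_{22} = -5*5 + 1*-5 + -1*-2 = -28
(AB)_{23} = -5*1 + 1*-5 + -1*-2 = -8
Now contract with column 3 of C:
(AB)_{21} * C_{13} = -1 * -5 = 5
(AB)_{22} * C_{23} = -28 * -1 = 28
(AB)_{23} * C_{33} = -8 * 1 = -8
(ABC)_{23} = 5 + 28 + -8 = 25

25
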